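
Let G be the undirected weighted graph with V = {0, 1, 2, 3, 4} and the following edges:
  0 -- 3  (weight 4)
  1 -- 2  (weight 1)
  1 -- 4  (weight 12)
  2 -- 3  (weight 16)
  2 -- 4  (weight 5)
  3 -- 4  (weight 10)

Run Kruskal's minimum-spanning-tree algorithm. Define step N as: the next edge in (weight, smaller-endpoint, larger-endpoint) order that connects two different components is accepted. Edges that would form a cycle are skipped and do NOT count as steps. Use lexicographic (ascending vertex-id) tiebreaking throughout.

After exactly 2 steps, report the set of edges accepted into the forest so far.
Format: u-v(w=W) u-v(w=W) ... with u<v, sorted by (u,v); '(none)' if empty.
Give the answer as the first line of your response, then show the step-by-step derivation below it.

0-3(w=4) 1-2(w=1)

step 1: add edge 1-2 (w=1); MST = {1-2(w=1)}
step 2: add edge 0-3 (w=4); MST = {0-3(w=4) 1-2(w=1)}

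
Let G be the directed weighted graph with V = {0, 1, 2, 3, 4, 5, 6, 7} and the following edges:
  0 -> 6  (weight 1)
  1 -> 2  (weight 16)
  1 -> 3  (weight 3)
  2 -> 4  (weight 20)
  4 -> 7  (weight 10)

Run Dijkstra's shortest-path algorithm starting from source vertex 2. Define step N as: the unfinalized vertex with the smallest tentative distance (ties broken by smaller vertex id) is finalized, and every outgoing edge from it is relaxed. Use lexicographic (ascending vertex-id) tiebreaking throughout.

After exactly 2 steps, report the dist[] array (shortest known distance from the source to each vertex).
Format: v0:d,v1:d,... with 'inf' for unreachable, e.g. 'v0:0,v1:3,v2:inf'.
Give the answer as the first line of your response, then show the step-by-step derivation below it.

v0:inf,v1:inf,v2:0,v3:inf,v4:20,v5:inf,v6:inf,v7:30

step 1: dist = v0:inf,v1:inf,v2:0,v3:inf,v4:20,v5:inf,v6:inf,v7:inf
step 2: dist = v0:inf,v1:inf,v2:0,v3:inf,v4:20,v5:inf,v6:inf,v7:30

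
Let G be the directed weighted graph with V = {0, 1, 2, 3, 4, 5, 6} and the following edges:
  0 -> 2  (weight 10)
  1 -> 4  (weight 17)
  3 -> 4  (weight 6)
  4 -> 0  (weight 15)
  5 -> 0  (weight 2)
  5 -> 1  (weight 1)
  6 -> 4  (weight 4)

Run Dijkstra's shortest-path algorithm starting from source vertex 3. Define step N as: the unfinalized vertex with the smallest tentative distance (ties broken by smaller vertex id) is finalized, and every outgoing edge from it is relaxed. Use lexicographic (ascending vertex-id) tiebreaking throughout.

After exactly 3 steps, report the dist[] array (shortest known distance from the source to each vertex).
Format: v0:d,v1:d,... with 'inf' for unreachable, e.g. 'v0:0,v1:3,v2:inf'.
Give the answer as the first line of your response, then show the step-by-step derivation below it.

v0:21,v1:inf,v2:31,v3:0,v4:6,v5:inf,v6:inf

step 1: dist = v0:inf,v1:inf,v2:inf,v3:0,v4:6,v5:inf,v6:inf
step 2: dist = v0:21,v1:inf,v2:inf,v3:0,v4:6,v5:inf,v6:inf
step 3: dist = v0:21,v1:inf,v2:31,v3:0,v4:6,v5:inf,v6:inf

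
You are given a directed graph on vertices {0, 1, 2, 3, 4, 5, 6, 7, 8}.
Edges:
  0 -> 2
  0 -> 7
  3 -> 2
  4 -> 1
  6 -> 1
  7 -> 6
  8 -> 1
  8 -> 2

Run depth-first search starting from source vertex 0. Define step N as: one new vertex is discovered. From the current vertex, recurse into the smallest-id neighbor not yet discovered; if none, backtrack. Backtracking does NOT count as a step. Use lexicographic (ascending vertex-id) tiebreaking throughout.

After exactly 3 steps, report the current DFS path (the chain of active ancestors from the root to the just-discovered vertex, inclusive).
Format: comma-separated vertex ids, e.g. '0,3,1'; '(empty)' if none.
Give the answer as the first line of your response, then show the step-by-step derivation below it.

0,7

step 1: discover 0; path=0; order=0
step 2: discover 2; path=0>2; order=0,2
step 3: discover 7; path=0>7; order=0,2,7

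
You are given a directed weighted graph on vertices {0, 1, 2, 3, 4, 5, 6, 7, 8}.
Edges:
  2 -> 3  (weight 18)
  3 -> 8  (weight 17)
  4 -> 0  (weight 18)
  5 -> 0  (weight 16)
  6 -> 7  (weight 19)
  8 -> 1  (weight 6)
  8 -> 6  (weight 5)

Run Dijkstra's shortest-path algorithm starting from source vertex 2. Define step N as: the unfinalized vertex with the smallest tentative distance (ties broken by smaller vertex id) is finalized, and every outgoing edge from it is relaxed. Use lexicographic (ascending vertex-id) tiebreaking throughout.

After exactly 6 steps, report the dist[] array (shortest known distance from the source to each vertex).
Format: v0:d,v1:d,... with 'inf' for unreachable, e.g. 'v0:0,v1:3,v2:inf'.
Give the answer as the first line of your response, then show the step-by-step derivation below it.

v0:inf,v1:41,v2:0,v3:18,v4:inf,v5:inf,v6:40,v7:59,v8:35

step 1: dist = v0:inf,v1:inf,v2:0,v3:18,v4:inf,v5:inf,v6:inf,v7:inf,v8:inf
step 2: dist = v0:inf,v1:inf,v2:0,v3:18,v4:inf,v5:inf,v6:inf,v7:inf,v8:35
step 3: dist = v0:inf,v1:41,v2:0,v3:18,v4:inf,v5:inf,v6:40,v7:inf,v8:35
step 4: dist = v0:inf,v1:41,v2:0,v3:18,v4:inf,v5:inf,v6:40,v7:59,v8:35
step 5: dist = v0:inf,v1:41,v2:0,v3:18,v4:inf,v5:inf,v6:40,v7:59,v8:35
step 6: dist = v0:inf,v1:41,v2:0,v3:18,v4:inf,v5:inf,v6:40,v7:59,v8:35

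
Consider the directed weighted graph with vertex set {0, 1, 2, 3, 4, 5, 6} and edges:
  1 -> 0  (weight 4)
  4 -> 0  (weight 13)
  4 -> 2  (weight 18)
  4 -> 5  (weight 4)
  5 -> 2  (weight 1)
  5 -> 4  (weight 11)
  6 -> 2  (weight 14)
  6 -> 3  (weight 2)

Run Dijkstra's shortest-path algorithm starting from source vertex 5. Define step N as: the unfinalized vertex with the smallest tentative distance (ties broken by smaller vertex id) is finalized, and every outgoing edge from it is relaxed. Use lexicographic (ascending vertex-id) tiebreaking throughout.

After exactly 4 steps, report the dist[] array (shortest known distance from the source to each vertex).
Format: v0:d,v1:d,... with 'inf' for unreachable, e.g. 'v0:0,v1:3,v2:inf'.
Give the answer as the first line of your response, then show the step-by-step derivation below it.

v0:24,v1:inf,v2:1,v3:inf,v4:11,v5:0,v6:inf

step 1: dist = v0:inf,v1:inf,v2:1,v3:inf,v4:11,v5:0,v6:inf
step 2: dist = v0:inf,v1:inf,v2:1,v3:inf,v4:11,v5:0,v6:inf
step 3: dist = v0:24,v1:inf,v2:1,v3:inf,v4:11,v5:0,v6:inf
step 4: dist = v0:24,v1:inf,v2:1,v3:inf,v4:11,v5:0,v6:inf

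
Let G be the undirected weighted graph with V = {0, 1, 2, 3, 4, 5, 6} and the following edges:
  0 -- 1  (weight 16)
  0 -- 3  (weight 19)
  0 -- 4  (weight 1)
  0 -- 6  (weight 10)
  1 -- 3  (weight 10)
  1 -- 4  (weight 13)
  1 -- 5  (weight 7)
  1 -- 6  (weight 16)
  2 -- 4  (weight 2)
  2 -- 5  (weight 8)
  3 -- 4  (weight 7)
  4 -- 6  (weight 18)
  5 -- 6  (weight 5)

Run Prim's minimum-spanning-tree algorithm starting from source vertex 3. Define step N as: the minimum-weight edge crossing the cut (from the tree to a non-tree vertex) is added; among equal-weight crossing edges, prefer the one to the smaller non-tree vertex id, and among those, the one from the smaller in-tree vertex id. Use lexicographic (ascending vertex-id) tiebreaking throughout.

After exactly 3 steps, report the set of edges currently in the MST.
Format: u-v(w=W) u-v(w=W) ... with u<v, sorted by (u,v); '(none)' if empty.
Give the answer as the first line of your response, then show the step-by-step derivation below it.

0-4(w=1) 2-4(w=2) 3-4(w=7)

step 1: add edge 3-4 (w=7); MST = {3-4(w=7)}
step 2: add edge 0-4 (w=1); MST = {0-4(w=1) 3-4(w=7)}
step 3: add edge 2-4 (w=2); MST = {0-4(w=1) 2-4(w=2) 3-4(w=7)}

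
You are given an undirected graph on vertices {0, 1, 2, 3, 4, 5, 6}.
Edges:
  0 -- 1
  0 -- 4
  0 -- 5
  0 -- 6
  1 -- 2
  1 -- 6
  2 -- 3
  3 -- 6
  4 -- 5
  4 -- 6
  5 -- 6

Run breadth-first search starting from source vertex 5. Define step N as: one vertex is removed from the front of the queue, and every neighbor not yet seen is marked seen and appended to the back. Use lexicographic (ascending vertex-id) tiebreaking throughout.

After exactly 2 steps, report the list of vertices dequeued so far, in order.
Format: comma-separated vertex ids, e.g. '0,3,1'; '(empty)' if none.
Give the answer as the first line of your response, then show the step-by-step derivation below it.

5,0

step 1: dequeue 5; queue=[0,4,6]; order=5
step 2: dequeue 0; queue=[4,6,1]; order=5,0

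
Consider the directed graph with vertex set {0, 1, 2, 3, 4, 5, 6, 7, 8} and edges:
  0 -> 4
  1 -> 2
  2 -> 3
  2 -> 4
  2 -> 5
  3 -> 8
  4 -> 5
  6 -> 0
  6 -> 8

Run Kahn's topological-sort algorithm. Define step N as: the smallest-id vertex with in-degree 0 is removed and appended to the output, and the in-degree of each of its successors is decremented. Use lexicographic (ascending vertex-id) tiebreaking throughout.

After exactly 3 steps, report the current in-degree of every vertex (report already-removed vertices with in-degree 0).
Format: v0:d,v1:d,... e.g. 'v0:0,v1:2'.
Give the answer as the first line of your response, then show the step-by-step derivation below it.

v0:1,v1:0,v2:0,v3:0,v4:1,v5:1,v6:0,v7:0,v8:1

step 1: output 1; order=[1]; indeg=(1,0,0,1,2,2,0,0,2)
step 2: output 2; order=[1,2]; indeg=(1,0,0,0,1,1,0,0,2)
step 3: output 3; order=[1,2,3]; indeg=(1,0,0,0,1,1,0,0,1)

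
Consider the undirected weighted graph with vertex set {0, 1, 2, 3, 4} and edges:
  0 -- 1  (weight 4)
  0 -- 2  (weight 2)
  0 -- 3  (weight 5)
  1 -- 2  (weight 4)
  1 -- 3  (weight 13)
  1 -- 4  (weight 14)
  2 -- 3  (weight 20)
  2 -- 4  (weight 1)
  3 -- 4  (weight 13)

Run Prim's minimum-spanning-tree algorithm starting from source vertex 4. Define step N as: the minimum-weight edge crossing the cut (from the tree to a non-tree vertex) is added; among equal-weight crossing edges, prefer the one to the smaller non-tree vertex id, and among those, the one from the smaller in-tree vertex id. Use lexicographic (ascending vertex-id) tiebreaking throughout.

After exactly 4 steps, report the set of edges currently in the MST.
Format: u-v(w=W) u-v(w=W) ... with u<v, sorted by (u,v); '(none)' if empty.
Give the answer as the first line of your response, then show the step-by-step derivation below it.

0-1(w=4) 0-2(w=2) 0-3(w=5) 2-4(w=1)

step 1: add edge 2-4 (w=1); MST = {2-4(w=1)}
step 2: add edge 0-2 (w=2); MST = {0-2(w=2) 2-4(w=1)}
step 3: add edge 0-1 (w=4); MST = {0-1(w=4) 0-2(w=2) 2-4(w=1)}
step 4: add edge 0-3 (w=5); MST = {0-1(w=4) 0-2(w=2) 0-3(w=5) 2-4(w=1)}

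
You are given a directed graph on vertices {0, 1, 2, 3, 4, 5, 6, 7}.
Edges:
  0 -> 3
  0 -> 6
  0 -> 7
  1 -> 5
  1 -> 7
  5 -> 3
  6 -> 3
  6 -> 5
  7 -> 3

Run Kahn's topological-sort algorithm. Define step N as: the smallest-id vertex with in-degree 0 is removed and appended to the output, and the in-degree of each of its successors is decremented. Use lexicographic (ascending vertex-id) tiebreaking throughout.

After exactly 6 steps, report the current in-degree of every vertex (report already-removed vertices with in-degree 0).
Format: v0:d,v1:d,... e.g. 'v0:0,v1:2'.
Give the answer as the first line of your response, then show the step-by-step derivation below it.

v0:0,v1:0,v2:0,v3:1,v4:0,v5:0,v6:0,v7:0

step 1: output 0; order=[0]; indeg=(0,0,0,3,0,2,0,1)
step 2: output 1; order=[0,1]; indeg=(0,0,0,3,0,1,0,0)
step 3: output 2; order=[0,1,2]; indeg=(0,0,0,3,0,1,0,0)
step 4: output 4; order=[0,1,2,4]; indeg=(0,0,0,3,0,1,0,0)
step 5: output 6; order=[0,1,2,4,6]; indeg=(0,0,0,2,0,0,0,0)
step 6: output 5; order=[0,1,2,4,6,5]; indeg=(0,0,0,1,0,0,0,0)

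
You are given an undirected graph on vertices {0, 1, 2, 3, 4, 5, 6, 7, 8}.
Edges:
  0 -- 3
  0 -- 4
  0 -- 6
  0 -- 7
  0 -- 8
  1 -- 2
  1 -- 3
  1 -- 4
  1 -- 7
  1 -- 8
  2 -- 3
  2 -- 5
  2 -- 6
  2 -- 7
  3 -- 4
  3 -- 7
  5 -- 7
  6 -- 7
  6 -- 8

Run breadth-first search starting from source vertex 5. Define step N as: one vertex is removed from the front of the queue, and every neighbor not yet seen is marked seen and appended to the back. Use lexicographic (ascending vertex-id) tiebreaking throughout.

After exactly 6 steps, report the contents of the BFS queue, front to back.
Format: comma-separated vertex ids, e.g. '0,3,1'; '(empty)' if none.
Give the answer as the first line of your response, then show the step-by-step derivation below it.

0,4,8

step 1: dequeue 5; queue=[2,7]; order=5
step 2: dequeue 2; queue=[7,1,3,6]; order=5,2
step 3: dequeue 7; queue=[1,3,6,0]; order=5,2,7
step 4: dequeue 1; queue=[3,6,0,4,8]; order=5,2,7,1
step 5: dequeue 3; queue=[6,0,4,8]; order=5,2,7,1,3
step 6: dequeue 6; queue=[0,4,8]; order=5,2,7,1,3,6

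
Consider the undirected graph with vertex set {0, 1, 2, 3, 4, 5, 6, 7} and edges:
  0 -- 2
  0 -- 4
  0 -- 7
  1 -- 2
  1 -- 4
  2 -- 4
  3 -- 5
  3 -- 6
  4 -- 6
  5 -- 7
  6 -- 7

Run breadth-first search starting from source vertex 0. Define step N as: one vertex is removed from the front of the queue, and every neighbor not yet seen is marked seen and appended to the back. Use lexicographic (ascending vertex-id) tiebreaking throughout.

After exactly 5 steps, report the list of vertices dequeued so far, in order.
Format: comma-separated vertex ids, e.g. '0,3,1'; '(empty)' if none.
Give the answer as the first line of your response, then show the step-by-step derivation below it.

0,2,4,7,1

step 1: dequeue 0; queue=[2,4,7]; order=0
step 2: dequeue 2; queue=[4,7,1]; order=0,2
step 3: dequeue 4; queue=[7,1,6]; order=0,2,4
step 4: dequeue 7; queue=[1,6,5]; order=0,2,4,7
step 5: dequeue 1; queue=[6,5]; order=0,2,4,7,1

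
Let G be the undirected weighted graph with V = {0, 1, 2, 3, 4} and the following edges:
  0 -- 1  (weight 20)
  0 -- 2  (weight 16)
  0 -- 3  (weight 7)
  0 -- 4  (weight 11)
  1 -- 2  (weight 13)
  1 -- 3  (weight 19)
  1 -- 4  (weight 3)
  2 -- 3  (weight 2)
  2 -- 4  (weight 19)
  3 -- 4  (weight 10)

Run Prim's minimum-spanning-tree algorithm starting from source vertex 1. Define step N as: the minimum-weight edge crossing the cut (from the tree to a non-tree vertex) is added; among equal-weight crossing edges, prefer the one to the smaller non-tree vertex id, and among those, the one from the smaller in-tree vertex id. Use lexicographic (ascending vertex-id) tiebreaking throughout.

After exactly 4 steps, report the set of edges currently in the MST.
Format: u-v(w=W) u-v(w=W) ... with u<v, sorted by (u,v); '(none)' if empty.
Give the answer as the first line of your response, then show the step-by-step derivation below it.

0-3(w=7) 1-4(w=3) 2-3(w=2) 3-4(w=10)

step 1: add edge 1-4 (w=3); MST = {1-4(w=3)}
step 2: add edge 3-4 (w=10); MST = {1-4(w=3) 3-4(w=10)}
step 3: add edge 2-3 (w=2); MST = {1-4(w=3) 2-3(w=2) 3-4(w=10)}
step 4: add edge 0-3 (w=7); MST = {0-3(w=7) 1-4(w=3) 2-3(w=2) 3-4(w=10)}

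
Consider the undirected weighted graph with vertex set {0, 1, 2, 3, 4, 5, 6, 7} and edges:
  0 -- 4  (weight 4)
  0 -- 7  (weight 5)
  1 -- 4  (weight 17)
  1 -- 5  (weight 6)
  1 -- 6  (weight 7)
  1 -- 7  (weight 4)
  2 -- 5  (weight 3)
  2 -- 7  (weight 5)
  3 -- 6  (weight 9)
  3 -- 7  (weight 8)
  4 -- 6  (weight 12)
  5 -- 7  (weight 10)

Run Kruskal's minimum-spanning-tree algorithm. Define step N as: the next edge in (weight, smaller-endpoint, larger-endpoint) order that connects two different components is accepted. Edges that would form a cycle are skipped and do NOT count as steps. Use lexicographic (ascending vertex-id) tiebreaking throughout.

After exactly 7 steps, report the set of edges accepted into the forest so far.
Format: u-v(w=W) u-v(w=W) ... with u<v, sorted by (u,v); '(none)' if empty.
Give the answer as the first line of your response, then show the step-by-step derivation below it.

0-4(w=4) 0-7(w=5) 1-6(w=7) 1-7(w=4) 2-5(w=3) 2-7(w=5) 3-7(w=8)

step 1: add edge 2-5 (w=3); MST = {2-5(w=3)}
step 2: add edge 0-4 (w=4); MST = {0-4(w=4) 2-5(w=3)}
step 3: add edge 1-7 (w=4); MST = {0-4(w=4) 1-7(w=4) 2-5(w=3)}
step 4: add edge 0-7 (w=5); MST = {0-4(w=4) 0-7(w=5) 1-7(w=4) 2-5(w=3)}
step 5: add edge 2-7 (w=5); MST = {0-4(w=4) 0-7(w=5) 1-7(w=4) 2-5(w=3) 2-7(w=5)}
step 6: add edge 1-6 (w=7); MST = {0-4(w=4) 0-7(w=5) 1-6(w=7) 1-7(w=4) 2-5(w=3) 2-7(w=5)}
step 7: add edge 3-7 (w=8); MST = {0-4(w=4) 0-7(w=5) 1-6(w=7) 1-7(w=4) 2-5(w=3) 2-7(w=5) 3-7(w=8)}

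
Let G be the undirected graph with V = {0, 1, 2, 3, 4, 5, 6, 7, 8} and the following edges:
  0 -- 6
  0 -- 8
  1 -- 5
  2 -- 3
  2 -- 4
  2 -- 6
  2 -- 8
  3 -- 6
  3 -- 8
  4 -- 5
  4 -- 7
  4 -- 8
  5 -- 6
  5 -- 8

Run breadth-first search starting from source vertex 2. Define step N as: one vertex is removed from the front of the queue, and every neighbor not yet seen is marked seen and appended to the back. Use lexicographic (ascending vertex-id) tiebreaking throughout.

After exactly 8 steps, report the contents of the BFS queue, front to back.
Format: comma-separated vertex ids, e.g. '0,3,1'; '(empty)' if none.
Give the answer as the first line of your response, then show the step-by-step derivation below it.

1

step 1: dequeue 2; queue=[3,4,6,8]; order=2
step 2: dequeue 3; queue=[4,6,8]; order=2,3
step 3: dequeue 4; queue=[6,8,5,7]; order=2,3,4
step 4: dequeue 6; queue=[8,5,7,0]; order=2,3,4,6
step 5: dequeue 8; queue=[5,7,0]; order=2,3,4,6,8
step 6: dequeue 5; queue=[7,0,1]; order=2,3,4,6,8,5
step 7: dequeue 7; queue=[0,1]; order=2,3,4,6,8,5,7
step 8: dequeue 0; queue=[1]; order=2,3,4,6,8,5,7,0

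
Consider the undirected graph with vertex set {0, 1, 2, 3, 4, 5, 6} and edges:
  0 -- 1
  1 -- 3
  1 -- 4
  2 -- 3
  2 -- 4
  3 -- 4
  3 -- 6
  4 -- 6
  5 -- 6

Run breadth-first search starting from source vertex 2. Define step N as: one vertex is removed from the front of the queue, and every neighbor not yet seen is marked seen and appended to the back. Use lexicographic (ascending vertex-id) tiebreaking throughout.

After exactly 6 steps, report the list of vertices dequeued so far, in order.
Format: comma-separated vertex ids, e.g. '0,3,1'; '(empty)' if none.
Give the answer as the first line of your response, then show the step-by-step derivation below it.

2,3,4,1,6,0

step 1: dequeue 2; queue=[3,4]; order=2
step 2: dequeue 3; queue=[4,1,6]; order=2,3
step 3: dequeue 4; queue=[1,6]; order=2,3,4
step 4: dequeue 1; queue=[6,0]; order=2,3,4,1
step 5: dequeue 6; queue=[0,5]; order=2,3,4,1,6
step 6: dequeue 0; queue=[5]; order=2,3,4,1,6,0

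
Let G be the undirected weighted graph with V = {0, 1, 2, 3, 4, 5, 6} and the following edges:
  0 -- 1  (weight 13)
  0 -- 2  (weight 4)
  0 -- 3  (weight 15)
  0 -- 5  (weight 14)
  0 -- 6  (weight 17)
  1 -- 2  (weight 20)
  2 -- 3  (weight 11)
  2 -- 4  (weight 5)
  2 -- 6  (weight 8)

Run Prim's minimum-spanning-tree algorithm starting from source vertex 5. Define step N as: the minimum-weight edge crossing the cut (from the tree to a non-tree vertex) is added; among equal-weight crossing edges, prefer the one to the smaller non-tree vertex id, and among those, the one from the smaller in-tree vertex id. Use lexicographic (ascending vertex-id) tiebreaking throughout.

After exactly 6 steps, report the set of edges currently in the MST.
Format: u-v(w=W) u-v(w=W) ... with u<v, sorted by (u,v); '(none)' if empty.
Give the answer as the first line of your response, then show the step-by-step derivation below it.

0-1(w=13) 0-2(w=4) 0-5(w=14) 2-3(w=11) 2-4(w=5) 2-6(w=8)

step 1: add edge 0-5 (w=14); MST = {0-5(w=14)}
step 2: add edge 0-2 (w=4); MST = {0-2(w=4) 0-5(w=14)}
step 3: add edge 2-4 (w=5); MST = {0-2(w=4) 0-5(w=14) 2-4(w=5)}
step 4: add edge 2-6 (w=8); MST = {0-2(w=4) 0-5(w=14) 2-4(w=5) 2-6(w=8)}
step 5: add edge 2-3 (w=11); MST = {0-2(w=4) 0-5(w=14) 2-3(w=11) 2-4(w=5) 2-6(w=8)}
step 6: add edge 0-1 (w=13); MST = {0-1(w=13) 0-2(w=4) 0-5(w=14) 2-3(w=11) 2-4(w=5) 2-6(w=8)}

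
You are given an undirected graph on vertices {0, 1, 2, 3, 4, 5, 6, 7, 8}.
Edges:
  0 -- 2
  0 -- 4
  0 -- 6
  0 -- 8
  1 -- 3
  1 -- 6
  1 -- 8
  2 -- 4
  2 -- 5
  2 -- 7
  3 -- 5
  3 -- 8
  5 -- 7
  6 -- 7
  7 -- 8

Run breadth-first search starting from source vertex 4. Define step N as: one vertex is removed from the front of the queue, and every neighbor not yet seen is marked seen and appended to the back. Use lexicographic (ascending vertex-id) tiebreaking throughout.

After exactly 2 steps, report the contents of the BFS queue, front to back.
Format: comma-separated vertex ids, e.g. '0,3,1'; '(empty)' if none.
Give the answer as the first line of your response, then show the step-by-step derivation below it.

2,6,8

step 1: dequeue 4; queue=[0,2]; order=4
step 2: dequeue 0; queue=[2,6,8]; order=4,0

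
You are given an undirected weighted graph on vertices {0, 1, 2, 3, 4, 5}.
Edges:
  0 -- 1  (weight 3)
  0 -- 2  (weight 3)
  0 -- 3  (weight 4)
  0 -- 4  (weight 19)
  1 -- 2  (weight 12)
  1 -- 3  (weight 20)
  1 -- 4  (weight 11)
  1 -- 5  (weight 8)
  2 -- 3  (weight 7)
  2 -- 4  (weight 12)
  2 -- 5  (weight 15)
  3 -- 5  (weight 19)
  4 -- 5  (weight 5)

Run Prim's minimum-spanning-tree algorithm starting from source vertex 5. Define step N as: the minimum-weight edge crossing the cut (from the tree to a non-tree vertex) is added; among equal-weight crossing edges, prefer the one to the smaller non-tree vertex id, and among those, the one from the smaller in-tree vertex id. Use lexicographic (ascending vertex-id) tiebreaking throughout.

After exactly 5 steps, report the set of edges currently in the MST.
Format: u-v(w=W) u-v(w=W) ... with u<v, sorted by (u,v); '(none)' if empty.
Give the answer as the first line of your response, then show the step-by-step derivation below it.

0-1(w=3) 0-2(w=3) 0-3(w=4) 1-5(w=8) 4-5(w=5)

step 1: add edge 4-5 (w=5); MST = {4-5(w=5)}
step 2: add edge 1-5 (w=8); MST = {1-5(w=8) 4-5(w=5)}
step 3: add edge 0-1 (w=3); MST = {0-1(w=3) 1-5(w=8) 4-5(w=5)}
step 4: add edge 0-2 (w=3); MST = {0-1(w=3) 0-2(w=3) 1-5(w=8) 4-5(w=5)}
step 5: add edge 0-3 (w=4); MST = {0-1(w=3) 0-2(w=3) 0-3(w=4) 1-5(w=8) 4-5(w=5)}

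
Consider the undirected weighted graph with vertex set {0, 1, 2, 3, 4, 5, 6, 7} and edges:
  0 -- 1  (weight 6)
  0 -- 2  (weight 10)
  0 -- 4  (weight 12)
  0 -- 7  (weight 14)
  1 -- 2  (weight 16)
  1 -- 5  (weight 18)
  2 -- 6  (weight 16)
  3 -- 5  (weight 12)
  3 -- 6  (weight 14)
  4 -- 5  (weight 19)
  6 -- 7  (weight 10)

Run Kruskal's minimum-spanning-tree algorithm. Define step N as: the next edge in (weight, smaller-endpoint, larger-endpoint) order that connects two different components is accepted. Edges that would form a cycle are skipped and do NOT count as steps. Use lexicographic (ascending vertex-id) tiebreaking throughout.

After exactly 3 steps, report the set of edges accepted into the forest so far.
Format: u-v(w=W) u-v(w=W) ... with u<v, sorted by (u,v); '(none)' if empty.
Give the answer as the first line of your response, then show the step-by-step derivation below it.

0-1(w=6) 0-2(w=10) 6-7(w=10)

step 1: add edge 0-1 (w=6); MST = {0-1(w=6)}
step 2: add edge 0-2 (w=10); MST = {0-1(w=6) 0-2(w=10)}
step 3: add edge 6-7 (w=10); MST = {0-1(w=6) 0-2(w=10) 6-7(w=10)}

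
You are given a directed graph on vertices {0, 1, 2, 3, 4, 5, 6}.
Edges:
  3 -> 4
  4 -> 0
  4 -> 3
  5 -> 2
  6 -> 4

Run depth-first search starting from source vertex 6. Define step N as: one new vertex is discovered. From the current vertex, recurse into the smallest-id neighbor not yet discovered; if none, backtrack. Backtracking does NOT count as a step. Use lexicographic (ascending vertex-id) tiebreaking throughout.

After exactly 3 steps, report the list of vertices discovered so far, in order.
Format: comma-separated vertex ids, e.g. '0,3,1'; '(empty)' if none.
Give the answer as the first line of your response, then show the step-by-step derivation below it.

6,4,0

step 1: discover 6; path=6; order=6
step 2: discover 4; path=6>4; order=6,4
step 3: discover 0; path=6>4>0; order=6,4,0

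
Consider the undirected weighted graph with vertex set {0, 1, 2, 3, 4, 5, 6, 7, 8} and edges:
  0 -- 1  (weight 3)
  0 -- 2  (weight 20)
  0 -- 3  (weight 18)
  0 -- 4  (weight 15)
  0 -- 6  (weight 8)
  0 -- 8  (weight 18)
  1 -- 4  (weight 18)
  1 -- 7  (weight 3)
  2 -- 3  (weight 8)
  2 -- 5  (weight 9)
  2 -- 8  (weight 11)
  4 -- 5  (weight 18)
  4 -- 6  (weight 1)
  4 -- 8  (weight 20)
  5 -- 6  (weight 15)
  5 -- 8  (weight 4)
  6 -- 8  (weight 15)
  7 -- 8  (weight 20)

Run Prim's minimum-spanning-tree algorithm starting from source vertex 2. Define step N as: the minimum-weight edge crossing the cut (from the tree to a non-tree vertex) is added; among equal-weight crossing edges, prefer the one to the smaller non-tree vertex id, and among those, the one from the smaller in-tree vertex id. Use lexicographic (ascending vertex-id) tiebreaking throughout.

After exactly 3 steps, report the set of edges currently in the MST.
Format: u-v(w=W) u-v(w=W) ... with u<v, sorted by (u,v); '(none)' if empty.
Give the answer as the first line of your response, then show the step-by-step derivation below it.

2-3(w=8) 2-5(w=9) 5-8(w=4)

step 1: add edge 2-3 (w=8); MST = {2-3(w=8)}
step 2: add edge 2-5 (w=9); MST = {2-3(w=8) 2-5(w=9)}
step 3: add edge 5-8 (w=4); MST = {2-3(w=8) 2-5(w=9) 5-8(w=4)}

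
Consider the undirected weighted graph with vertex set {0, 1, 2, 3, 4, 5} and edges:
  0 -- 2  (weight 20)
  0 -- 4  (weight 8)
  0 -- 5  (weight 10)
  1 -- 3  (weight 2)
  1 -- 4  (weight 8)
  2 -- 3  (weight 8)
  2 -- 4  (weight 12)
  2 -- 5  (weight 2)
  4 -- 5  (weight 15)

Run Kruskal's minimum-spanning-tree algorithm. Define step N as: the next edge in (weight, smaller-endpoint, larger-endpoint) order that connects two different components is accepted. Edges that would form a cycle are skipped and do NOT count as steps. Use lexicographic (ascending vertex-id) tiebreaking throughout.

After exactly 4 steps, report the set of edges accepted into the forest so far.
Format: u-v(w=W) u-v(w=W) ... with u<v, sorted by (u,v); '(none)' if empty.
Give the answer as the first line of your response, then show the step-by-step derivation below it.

0-4(w=8) 1-3(w=2) 1-4(w=8) 2-5(w=2)

step 1: add edge 1-3 (w=2); MST = {1-3(w=2)}
step 2: add edge 2-5 (w=2); MST = {1-3(w=2) 2-5(w=2)}
step 3: add edge 0-4 (w=8); MST = {0-4(w=8) 1-3(w=2) 2-5(w=2)}
step 4: add edge 1-4 (w=8); MST = {0-4(w=8) 1-3(w=2) 1-4(w=8) 2-5(w=2)}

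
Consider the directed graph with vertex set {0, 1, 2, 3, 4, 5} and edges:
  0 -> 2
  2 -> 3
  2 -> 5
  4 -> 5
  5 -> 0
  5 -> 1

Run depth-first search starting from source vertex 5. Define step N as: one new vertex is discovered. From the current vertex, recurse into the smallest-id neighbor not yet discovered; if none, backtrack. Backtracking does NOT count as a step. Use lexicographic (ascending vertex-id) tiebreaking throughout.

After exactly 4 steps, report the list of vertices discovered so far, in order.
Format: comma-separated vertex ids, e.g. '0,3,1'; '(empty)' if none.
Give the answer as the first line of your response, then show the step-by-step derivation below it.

5,0,2,3

step 1: discover 5; path=5; order=5
step 2: discover 0; path=5>0; order=5,0
step 3: discover 2; path=5>0>2; order=5,0,2
step 4: discover 3; path=5>0>2>3; order=5,0,2,3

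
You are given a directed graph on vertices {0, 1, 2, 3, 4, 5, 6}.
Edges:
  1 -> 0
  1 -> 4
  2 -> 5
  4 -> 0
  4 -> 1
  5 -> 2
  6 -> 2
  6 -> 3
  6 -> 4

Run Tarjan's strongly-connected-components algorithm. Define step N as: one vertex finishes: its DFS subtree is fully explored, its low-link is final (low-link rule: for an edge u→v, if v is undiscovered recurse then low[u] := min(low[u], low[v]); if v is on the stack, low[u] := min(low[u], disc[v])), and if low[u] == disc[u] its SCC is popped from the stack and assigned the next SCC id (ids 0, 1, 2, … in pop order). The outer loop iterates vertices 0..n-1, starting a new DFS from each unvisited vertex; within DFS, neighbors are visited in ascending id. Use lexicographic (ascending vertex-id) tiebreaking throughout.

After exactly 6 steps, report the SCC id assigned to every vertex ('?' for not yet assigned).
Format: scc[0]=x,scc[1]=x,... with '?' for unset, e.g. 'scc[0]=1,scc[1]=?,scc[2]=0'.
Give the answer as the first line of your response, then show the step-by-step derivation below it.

scc[0]=0,scc[1]=1,scc[2]=2,scc[3]=3,scc[4]=1,scc[5]=2,scc[6]=?

step 1: low=(low[0]=0,low[1]=?,low[2]=?,low[3]=?,low[4]=?,low[5]=?,low[6]=?); scc=(scc[0]=0,scc[1]=?,scc[2]=?,scc[3]=?,scc[4]=?,scc[5]=?,scc[6]=?)
step 2: low=(low[0]=0,low[1]=1,low[2]=?,low[3]=?,low[4]=1,low[5]=?,low[6]=?); scc=(scc[0]=0,scc[1]=?,scc[2]=?,scc[3]=?,scc[4]=?,scc[5]=?,scc[6]=?)
step 3: low=(low[0]=0,low[1]=1,low[2]=?,low[3]=?,low[4]=1,low[5]=?,low[6]=?); scc=(scc[0]=0,scc[1]=1,scc[2]=?,scc[3]=?,scc[4]=1,scc[5]=?,scc[6]=?)
step 4: low=(low[0]=0,low[1]=1,low[2]=3,low[3]=?,low[4]=1,low[5]=3,low[6]=?); scc=(scc[0]=0,scc[1]=1,scc[2]=?,scc[3]=?,scc[4]=1,scc[5]=?,scc[6]=?)
step 5: low=(low[0]=0,low[1]=1,low[2]=3,low[3]=?,low[4]=1,low[5]=3,low[6]=?); scc=(scc[0]=0,scc[1]=1,scc[2]=2,scc[3]=?,scc[4]=1,scc[5]=2,scc[6]=?)
step 6: low=(low[0]=0,low[1]=1,low[2]=3,low[3]=5,low[4]=1,low[5]=3,low[6]=?); scc=(scc[0]=0,scc[1]=1,scc[2]=2,scc[3]=3,scc[4]=1,scc[5]=2,scc[6]=?)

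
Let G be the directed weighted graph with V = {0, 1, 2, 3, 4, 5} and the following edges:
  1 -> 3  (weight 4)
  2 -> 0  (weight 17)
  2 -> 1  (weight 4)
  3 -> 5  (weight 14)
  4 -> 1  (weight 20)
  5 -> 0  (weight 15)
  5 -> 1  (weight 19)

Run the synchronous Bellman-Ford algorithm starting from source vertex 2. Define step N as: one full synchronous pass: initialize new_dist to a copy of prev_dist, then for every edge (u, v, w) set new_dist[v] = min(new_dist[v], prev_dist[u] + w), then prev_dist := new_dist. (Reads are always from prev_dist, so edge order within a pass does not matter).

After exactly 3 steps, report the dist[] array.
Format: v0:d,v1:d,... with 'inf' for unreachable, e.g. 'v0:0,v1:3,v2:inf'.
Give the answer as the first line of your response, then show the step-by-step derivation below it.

v0:17,v1:4,v2:0,v3:8,v4:inf,v5:22

step 1: dist = v0:17,v1:4,v2:0,v3:inf,v4:inf,v5:inf
step 2: dist = v0:17,v1:4,v2:0,v3:8,v4:inf,v5:inf
step 3: dist = v0:17,v1:4,v2:0,v3:8,v4:inf,v5:22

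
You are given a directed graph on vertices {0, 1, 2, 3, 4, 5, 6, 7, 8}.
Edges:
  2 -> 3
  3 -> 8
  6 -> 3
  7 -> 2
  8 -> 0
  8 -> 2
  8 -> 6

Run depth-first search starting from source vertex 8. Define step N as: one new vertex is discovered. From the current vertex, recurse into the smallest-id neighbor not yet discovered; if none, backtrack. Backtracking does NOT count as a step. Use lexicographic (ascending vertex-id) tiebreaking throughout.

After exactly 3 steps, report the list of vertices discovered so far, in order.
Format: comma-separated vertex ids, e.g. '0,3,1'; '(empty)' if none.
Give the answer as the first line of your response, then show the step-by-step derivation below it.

8,0,2

step 1: discover 8; path=8; order=8
step 2: discover 0; path=8>0; order=8,0
step 3: discover 2; path=8>2; order=8,0,2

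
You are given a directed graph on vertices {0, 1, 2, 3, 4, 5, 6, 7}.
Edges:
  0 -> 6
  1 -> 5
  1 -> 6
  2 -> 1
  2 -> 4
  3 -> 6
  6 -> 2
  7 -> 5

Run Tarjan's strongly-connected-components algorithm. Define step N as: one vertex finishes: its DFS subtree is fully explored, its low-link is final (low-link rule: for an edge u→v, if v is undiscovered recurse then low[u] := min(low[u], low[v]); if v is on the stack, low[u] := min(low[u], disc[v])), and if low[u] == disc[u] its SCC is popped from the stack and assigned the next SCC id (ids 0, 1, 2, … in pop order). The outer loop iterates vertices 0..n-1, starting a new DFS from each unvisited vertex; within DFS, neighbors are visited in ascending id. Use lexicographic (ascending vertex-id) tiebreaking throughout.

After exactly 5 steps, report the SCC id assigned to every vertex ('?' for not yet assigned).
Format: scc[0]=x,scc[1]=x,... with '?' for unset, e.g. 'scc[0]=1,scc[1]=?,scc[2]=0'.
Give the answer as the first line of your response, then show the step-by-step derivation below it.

scc[0]=?,scc[1]=2,scc[2]=2,scc[3]=?,scc[4]=1,scc[5]=0,scc[6]=2,scc[7]=?

step 1: low=(low[0]=0,low[1]=3,low[2]=2,low[3]=?,low[4]=?,low[5]=4,low[6]=1,low[7]=?); scc=(scc[0]=?,scc[1]=?,scc[2]=?,scc[3]=?,scc[4]=?,scc[5]=0,scc[6]=?,scc[7]=?)
step 2: low=(low[0]=0,low[1]=1,low[2]=2,low[3]=?,low[4]=?,low[5]=4,low[6]=1,low[7]=?); scc=(scc[0]=?,scc[1]=?,scc[2]=?,scc[3]=?,scc[4]=?,scc[5]=0,scc[6]=?,scc[7]=?)
step 3: low=(low[0]=0,low[1]=1,low[2]=1,low[3]=?,low[4]=5,low[5]=4,low[6]=1,low[7]=?); scc=(scc[0]=?,scc[1]=?,scc[2]=?,scc[3]=?,scc[4]=1,scc[5]=0,scc[6]=?,scc[7]=?)
step 4: low=(low[0]=0,low[1]=1,low[2]=1,low[3]=?,low[4]=5,low[5]=4,low[6]=1,low[7]=?); scc=(scc[0]=?,scc[1]=?,scc[2]=?,scc[3]=?,scc[4]=1,scc[5]=0,scc[6]=?,scc[7]=?)
step 5: low=(low[0]=0,low[1]=1,low[2]=1,low[3]=?,low[4]=5,low[5]=4,low[6]=1,low[7]=?); scc=(scc[0]=?,scc[1]=2,scc[2]=2,scc[3]=?,scc[4]=1,scc[5]=0,scc[6]=2,scc[7]=?)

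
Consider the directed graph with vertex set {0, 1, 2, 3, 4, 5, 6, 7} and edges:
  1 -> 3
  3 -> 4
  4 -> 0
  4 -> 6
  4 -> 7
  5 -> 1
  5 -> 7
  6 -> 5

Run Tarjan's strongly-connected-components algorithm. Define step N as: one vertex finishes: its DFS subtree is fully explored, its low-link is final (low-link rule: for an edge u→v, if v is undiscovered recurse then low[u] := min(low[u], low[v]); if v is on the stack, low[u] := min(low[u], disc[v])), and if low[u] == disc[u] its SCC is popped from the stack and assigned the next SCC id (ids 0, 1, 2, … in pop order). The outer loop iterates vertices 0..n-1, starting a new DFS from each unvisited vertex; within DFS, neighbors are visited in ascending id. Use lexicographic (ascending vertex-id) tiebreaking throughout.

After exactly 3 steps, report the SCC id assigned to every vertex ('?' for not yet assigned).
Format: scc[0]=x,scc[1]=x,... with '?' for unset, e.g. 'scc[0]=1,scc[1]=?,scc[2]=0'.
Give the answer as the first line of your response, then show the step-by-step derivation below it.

scc[0]=0,scc[1]=?,scc[2]=?,scc[3]=?,scc[4]=?,scc[5]=?,scc[6]=?,scc[7]=1

step 1: low=(low[0]=0,low[1]=?,low[2]=?,low[3]=?,low[4]=?,low[5]=?,low[6]=?,low[7]=?); scc=(scc[0]=0,scc[1]=?,scc[2]=?,scc[3]=?,scc[4]=?,scc[5]=?,scc[6]=?,scc[7]=?)
step 2: low=(low[0]=0,low[1]=1,low[2]=?,low[3]=2,low[4]=3,low[5]=1,low[6]=4,low[7]=6); scc=(scc[0]=0,scc[1]=?,scc[2]=?,scc[3]=?,scc[4]=?,scc[5]=?,scc[6]=?,scc[7]=1)
step 3: low=(low[0]=0,low[1]=1,low[2]=?,low[3]=2,low[4]=3,low[5]=1,low[6]=4,low[7]=6); scc=(scc[0]=0,scc[1]=?,scc[2]=?,scc[3]=?,scc[4]=?,scc[5]=?,scc[6]=?,scc[7]=1)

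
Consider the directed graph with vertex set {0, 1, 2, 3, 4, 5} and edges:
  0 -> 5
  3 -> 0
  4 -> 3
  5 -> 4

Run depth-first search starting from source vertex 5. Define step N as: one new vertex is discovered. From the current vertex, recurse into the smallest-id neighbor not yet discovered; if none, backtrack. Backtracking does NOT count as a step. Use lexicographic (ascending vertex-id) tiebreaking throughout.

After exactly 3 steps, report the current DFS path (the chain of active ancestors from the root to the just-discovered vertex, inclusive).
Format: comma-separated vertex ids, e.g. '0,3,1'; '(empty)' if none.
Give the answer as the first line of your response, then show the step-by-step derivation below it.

5,4,3

step 1: discover 5; path=5; order=5
step 2: discover 4; path=5>4; order=5,4
step 3: discover 3; path=5>4>3; order=5,4,3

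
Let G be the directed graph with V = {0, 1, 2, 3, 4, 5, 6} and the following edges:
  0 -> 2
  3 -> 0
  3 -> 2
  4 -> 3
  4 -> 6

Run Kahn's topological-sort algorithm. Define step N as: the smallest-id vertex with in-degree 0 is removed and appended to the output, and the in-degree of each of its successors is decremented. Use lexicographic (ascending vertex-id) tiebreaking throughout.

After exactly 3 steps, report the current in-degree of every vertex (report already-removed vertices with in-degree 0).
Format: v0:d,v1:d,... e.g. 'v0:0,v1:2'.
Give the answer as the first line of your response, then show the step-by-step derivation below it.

v0:0,v1:0,v2:1,v3:0,v4:0,v5:0,v6:0

step 1: output 1; order=[1]; indeg=(1,0,2,1,0,0,1)
step 2: output 4; order=[1,4]; indeg=(1,0,2,0,0,0,0)
step 3: output 3; order=[1,4,3]; indeg=(0,0,1,0,0,0,0)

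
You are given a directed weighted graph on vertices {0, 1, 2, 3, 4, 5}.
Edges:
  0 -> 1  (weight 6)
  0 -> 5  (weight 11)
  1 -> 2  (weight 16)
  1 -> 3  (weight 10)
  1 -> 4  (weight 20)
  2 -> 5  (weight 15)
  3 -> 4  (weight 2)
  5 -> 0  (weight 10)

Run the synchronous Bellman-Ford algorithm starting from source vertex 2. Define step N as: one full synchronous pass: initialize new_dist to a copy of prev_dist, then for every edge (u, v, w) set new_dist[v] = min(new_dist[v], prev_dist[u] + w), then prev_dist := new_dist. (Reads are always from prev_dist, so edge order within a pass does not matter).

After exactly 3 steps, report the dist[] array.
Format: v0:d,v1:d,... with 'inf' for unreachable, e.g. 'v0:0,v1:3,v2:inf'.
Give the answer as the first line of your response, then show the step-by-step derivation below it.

v0:25,v1:31,v2:0,v3:inf,v4:inf,v5:15

step 1: dist = v0:inf,v1:inf,v2:0,v3:inf,v4:inf,v5:15
step 2: dist = v0:25,v1:inf,v2:0,v3:inf,v4:inf,v5:15
step 3: dist = v0:25,v1:31,v2:0,v3:inf,v4:inf,v5:15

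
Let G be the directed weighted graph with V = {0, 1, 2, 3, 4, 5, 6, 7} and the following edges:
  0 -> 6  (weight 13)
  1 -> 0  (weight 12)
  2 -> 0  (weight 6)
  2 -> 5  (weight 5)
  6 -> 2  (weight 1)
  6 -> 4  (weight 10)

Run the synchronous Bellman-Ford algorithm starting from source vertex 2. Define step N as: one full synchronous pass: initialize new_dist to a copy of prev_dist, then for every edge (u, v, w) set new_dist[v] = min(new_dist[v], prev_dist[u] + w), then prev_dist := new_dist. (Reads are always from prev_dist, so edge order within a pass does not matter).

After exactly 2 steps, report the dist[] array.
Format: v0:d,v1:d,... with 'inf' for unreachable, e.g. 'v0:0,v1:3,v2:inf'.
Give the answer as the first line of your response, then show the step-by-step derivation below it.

v0:6,v1:inf,v2:0,v3:inf,v4:inf,v5:5,v6:19,v7:inf

step 1: dist = v0:6,v1:inf,v2:0,v3:inf,v4:inf,v5:5,v6:inf,v7:inf
step 2: dist = v0:6,v1:inf,v2:0,v3:inf,v4:inf,v5:5,v6:19,v7:inf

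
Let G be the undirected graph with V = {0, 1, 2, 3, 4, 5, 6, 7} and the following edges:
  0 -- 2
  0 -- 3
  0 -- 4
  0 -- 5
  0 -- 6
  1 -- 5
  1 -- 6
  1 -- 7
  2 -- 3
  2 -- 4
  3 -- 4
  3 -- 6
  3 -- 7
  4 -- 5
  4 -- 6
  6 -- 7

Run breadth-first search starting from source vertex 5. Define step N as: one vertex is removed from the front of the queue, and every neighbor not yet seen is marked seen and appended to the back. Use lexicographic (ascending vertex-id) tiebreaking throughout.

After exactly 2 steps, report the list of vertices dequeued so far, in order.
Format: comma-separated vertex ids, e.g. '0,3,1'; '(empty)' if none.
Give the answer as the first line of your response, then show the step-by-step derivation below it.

5,0

step 1: dequeue 5; queue=[0,1,4]; order=5
step 2: dequeue 0; queue=[1,4,2,3,6]; order=5,0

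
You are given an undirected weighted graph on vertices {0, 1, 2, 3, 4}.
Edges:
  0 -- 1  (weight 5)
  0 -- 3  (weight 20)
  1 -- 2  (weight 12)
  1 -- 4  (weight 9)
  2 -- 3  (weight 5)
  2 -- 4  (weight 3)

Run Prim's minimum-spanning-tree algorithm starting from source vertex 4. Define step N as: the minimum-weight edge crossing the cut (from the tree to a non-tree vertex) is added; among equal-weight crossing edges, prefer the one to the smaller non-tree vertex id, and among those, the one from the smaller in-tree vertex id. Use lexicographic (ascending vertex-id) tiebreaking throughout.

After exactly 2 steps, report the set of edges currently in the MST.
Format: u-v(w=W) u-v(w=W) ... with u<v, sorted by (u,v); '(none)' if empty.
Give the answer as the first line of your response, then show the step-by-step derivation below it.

2-3(w=5) 2-4(w=3)

step 1: add edge 2-4 (w=3); MST = {2-4(w=3)}
step 2: add edge 2-3 (w=5); MST = {2-3(w=5) 2-4(w=3)}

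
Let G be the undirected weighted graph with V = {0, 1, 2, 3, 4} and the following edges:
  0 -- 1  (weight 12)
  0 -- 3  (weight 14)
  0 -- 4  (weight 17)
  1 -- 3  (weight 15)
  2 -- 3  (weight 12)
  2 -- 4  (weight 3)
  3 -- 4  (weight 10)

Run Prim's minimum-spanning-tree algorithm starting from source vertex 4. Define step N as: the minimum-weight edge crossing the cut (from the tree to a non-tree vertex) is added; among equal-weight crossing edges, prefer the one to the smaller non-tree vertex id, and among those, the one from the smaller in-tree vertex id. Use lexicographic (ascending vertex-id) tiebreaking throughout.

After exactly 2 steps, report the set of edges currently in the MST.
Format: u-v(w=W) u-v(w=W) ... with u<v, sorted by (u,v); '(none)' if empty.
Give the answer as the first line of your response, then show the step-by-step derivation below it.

2-4(w=3) 3-4(w=10)

step 1: add edge 2-4 (w=3); MST = {2-4(w=3)}
step 2: add edge 3-4 (w=10); MST = {2-4(w=3) 3-4(w=10)}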